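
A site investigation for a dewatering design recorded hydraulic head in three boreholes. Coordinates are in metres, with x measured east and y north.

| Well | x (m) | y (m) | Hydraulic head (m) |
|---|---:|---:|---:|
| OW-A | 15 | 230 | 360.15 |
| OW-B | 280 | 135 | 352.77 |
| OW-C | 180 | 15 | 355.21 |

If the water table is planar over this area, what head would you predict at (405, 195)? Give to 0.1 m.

349.5 m

With h = a·x + b·y + c and OW-A as origin, the differences give:
  265·a + (-95)·b = -7.38
  165·a + (-215)·b = -4.94
Eliminate b (×(-215) and ×(-95), subtract): -41300·a = 1117.400 → a = ∂h/∂x = -0.02706
Back-substitute: b = ∂h/∂y = +0.002213.
h(405, 195) = 360.15 + (-0.02706)·(390) + (+0.002213)·(-35) = 360.15 -10.552 -0.077 = 349.521 m.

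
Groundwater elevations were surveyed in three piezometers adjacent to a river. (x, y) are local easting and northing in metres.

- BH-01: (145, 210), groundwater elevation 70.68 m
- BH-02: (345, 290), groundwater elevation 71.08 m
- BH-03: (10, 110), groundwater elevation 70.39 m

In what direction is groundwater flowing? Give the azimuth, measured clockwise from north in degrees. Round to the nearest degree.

257°

Differences from BH-01: to BH-02 (Δx, Δy, Δh) = (200, 80, +0.40); to BH-03 = (-135, -100, -0.29).
Solve a·Δx + b·Δy = Δh: det = 200·(-100) − (-135)·80 = -9200.
∂h/∂x = [(+0.40)·(-100) − (-0.29)·80] / -9200 = +0.001826
∂h/∂y = [200·(-0.29) − (-135)·(+0.40)] / -9200 = +0.0004348
Flow direction (−∇h) has components (-0.001826 E, -0.0004348 N).
Azimuth = atan2(E, N) = atan2(-0.001826, -0.0004348) = 256.6° ≈ 257°.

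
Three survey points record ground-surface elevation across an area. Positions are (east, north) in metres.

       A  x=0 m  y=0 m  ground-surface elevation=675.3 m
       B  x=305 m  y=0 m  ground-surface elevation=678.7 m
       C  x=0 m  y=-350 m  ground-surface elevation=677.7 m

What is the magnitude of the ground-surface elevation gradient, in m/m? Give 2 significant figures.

0.013 m/m

∂z/∂x = (678.7 − 675.3) / (305 − 0) = +0.01115
∂z/∂y = (677.7 − 675.3) / (-350 − 0) = -0.006857
|∇f| = √(0.01115² + -0.006857²) = 0.01309 m/m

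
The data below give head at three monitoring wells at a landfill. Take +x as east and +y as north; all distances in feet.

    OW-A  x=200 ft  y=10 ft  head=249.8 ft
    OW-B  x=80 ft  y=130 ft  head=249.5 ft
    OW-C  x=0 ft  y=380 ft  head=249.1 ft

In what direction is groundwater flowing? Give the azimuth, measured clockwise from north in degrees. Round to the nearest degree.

Taking OW-A as reference: OW-B−OW-A = (-120, 120, -0.3); OW-C−OW-A = (-200, 370, -0.7).
Determinant of the coordinate differences = (-120)·370 − (-200)·120 = -20400.
∂h/∂x = [(-0.3)·370 − (-0.7)·120] / -20400 = +0.001324
∂h/∂y = [(-120)·(-0.7) − (-200)·(-0.3)] / -20400 = -0.001176
Flow direction (−∇h) has components (-0.001324 E, +0.001176 N).
Azimuth = atan2(E, N) = atan2(-0.001324, +0.001176) = 311.6° ≈ 312°.

312°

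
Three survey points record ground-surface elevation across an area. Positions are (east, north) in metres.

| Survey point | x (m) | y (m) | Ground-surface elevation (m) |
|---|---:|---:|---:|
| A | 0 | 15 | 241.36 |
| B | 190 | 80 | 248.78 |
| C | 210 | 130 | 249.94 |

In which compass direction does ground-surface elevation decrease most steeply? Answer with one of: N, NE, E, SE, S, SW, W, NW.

W

Differences from A: to B (Δx, Δy, Δh) = (190, 65, +7.42); to C = (210, 115, +8.58).
Determinant of the coordinate differences = 190·115 − 210·65 = 8200.
∂z/∂x = [(+7.42)·115 − (+8.58)·65] / 8200 = +0.03605
∂z/∂y = [190·(+8.58) − 210·(+7.42)] / 8200 = +0.008780
Steepest decrease is along −∇f = (-0.03605 E, -0.008780 N) → west.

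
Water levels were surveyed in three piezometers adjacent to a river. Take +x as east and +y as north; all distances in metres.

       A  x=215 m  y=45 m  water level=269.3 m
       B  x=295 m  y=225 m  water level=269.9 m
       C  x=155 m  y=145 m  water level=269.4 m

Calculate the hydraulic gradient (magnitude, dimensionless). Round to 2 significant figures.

0.0032

Taking A as reference: B−A = (80, 180, +0.6); C−A = (-60, 100, +0.1).
Solve a·Δx + b·Δy = Δh: det = 80·100 − (-60)·180 = 18800.
∂h/∂x = [(+0.6)·100 − (+0.1)·180] / 18800 = +0.002234
∂h/∂y = [80·(+0.1) − (-60)·(+0.6)] / 18800 = +0.002340
|∇h| = √(0.002234² + 0.002340²) = 0.003235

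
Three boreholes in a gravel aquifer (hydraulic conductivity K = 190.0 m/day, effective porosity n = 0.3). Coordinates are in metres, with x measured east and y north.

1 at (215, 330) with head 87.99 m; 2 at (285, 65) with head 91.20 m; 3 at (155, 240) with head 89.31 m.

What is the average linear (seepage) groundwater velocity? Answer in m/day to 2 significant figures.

8.3 m/day

Three-point gradient (reference 1): Δ to 2 = (70, -265, +3.21), Δ to 3 = (-60, -90, +1.32).
∂h/∂x = -0.002743, ∂h/∂y = -0.01284 (det = -22200).
|∇h| = √(-0.002743² + -0.01284²) = 0.01313
Seepage velocity v = K·i/n = 190.0 × 0.01313 / 0.3 = 8.316 m/day.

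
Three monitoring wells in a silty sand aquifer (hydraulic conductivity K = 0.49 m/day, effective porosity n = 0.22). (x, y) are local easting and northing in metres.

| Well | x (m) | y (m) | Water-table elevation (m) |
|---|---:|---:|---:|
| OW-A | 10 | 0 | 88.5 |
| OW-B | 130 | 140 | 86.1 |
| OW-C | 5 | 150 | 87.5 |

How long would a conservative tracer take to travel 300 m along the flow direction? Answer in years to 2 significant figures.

Differences from OW-A: to OW-B (Δx, Δy, Δh) = (120, 140, -2.4); to OW-C = (-5, 150, -1.0).
Solve a·Δx + b·Δy = Δh: det = 120·150 − (-5)·140 = 18700.
∂h/∂x = [(-2.4)·150 − (-1.0)·140] / 18700 = -0.01176
∂h/∂y = [120·(-1.0) − (-5)·(-2.4)] / 18700 = -0.007059
|∇h| = √(-0.01176² + -0.007059²) = 0.01372
Seepage velocity v = K·i/n = 0.49 × 0.01372 / 0.22 = 0.03056 m/day.
t = 300 / 0.03056 = 9817 days = 26.9 years.

27 years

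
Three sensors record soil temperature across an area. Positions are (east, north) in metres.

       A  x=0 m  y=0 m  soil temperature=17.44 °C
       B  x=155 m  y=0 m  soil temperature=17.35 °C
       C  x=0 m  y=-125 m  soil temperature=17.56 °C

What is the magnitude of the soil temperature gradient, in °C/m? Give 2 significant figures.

0.0011 °C/m

∂T/∂x = (17.35 − 17.44) / (155 − 0) = -0.0005806
∂T/∂y = (17.56 − 17.44) / (-125 − 0) = -0.0009600
|∇f| = √(-0.0005806² + -0.0009600²) = 0.001122 °C/m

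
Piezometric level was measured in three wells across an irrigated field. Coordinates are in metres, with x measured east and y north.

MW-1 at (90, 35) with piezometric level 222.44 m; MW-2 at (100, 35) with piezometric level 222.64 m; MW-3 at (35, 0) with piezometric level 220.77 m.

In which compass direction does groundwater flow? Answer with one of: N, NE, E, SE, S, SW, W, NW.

SW

Taking MW-1 as reference: MW-2−MW-1 = (10, 0, +0.20); MW-3−MW-1 = (-55, -35, -1.67).
Solve a·Δx + b·Δy = Δh: det = 10·(-35) − (-55)·0 = -350.
∂h/∂x = [(+0.20)·(-35) − (-1.67)·0] / -350 = +0.02000
∂h/∂y = [10·(-1.67) − (-55)·(+0.20)] / -350 = +0.01629
Flow = −∇h = (-0.02000 east, -0.01629 north), which points southwest.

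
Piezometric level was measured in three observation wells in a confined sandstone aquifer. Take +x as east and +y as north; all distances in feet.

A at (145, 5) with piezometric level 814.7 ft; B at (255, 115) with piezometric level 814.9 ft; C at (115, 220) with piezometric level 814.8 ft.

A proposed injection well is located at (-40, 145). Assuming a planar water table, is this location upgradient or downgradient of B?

Differences from A: to B (Δx, Δy, Δh) = (110, 110, +0.2); to C = (-30, 215, +0.1).
Solve a·Δx + b·Δy = Δh: det = 110·215 − (-30)·110 = 26950.
∂h/∂x = [(+0.2)·215 − (+0.1)·110] / 26950 = +0.001187
∂h/∂y = [110·(+0.1) − (-30)·(+0.2)] / 26950 = +0.0006308
Head at (-40, 145) = 814.7 + (+0.001187)·(-185) + (+0.0006308)·(140) = 814.57 ft.
That is lower than the 814.9 ft at B, so the point is downgradient.

downgradient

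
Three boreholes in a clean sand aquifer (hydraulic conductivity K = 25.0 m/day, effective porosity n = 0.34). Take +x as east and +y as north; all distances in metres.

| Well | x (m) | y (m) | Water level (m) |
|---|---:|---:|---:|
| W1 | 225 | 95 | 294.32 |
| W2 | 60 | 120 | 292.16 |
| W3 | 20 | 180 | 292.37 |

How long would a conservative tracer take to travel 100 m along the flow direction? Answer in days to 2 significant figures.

Taking W1 as reference: W2−W1 = (-165, 25, -2.16); W3−W1 = (-205, 85, -1.95).
Determinant of the coordinate differences = (-165)·85 − (-205)·25 = -8900.
∂h/∂x = [(-2.16)·85 − (-1.95)·25] / -8900 = +0.01515
∂h/∂y = [(-165)·(-1.95) − (-205)·(-2.16)] / -8900 = +0.01360
|∇h| = √(0.01515² + 0.01360²) = 0.02036
Seepage velocity v = K·i/n = 25.0 × 0.02036 / 0.34 = 1.497 m/day.
t = 100 / 1.497 = 66.8 days.

67 days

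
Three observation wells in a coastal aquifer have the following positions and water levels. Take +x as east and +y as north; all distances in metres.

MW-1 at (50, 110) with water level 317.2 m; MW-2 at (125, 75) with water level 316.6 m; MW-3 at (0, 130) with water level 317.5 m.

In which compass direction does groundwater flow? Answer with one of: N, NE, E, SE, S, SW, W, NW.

S

Taking MW-1 as reference: MW-2−MW-1 = (75, -35, -0.6); MW-3−MW-1 = (-50, 20, +0.3).
Solve a·Δx + b·Δy = Δh: det = 75·20 − (-50)·(-35) = -250.
∂h/∂x = [(-0.6)·20 − (+0.3)·(-35)] / -250 = +0.006000
∂h/∂y = [75·(+0.3) − (-50)·(-0.6)] / -250 = +0.03000
Flow = −∇h = (-0.006000 east, -0.03000 north), which points south.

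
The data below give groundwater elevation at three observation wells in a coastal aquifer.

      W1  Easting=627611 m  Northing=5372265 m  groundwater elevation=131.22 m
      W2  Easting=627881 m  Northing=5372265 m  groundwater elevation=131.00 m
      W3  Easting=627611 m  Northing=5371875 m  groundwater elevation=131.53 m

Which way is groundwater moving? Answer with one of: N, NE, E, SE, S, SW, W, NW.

∂h/∂x = (131.00 − 131.22) / (627881 − 627611) = -0.0008148
∂h/∂y = (131.53 − 131.22) / (5371875 − 5372265) = -0.0007949
Flow = −∇h = (+0.0008148 east, +0.0007949 north), which points northeast.

NE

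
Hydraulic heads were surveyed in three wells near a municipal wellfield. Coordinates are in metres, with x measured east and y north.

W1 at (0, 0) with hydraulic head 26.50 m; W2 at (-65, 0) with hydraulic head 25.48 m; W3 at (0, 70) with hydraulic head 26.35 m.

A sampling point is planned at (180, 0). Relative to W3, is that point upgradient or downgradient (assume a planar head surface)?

∂h/∂x = (25.48 − 26.50) / (-65 − 0) = +0.01569
∂h/∂y = (26.35 − 26.50) / (70 − 0) = -0.002143
Head at (180, 0) = 26.50 + (+0.01569)·(180) + (-0.002143)·(0) = 29.32 m.
That is higher than the 26.35 m at W3, so the point is upgradient.

upgradient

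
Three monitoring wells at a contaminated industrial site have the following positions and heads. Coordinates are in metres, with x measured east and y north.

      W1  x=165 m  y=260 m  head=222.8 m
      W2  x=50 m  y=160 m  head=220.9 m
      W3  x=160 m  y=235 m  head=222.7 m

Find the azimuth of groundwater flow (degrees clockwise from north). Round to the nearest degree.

267°

With h = a·x + b·y + c and W1 as origin, the differences give:
  (-115)·a + (-100)·b = -1.9
  (-5)·a + (-25)·b = -0.1
Eliminate b (×(-25) and ×(-100), subtract): 2375·a = 37.50 → a = ∂h/∂x = +0.01579
Back-substitute: b = ∂h/∂y = +0.0008421.
Flow direction (−∇h) has components (-0.01579 E, -0.0008421 N).
Azimuth = atan2(E, N) = atan2(-0.01579, -0.0008421) = 266.9° ≈ 267°.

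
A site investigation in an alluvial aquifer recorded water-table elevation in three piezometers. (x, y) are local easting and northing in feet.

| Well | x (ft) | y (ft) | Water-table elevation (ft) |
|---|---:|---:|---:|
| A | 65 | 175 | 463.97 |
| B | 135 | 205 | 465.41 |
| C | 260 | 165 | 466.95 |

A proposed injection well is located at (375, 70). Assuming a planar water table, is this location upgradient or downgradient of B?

With h = a·x + b·y + c and A as origin, the differences give:
  70·a + 30·b = +1.44
  195·a + (-10)·b = +2.98
Eliminate b (×(-10) and ×30, subtract): -6550·a = -103.800 → a = ∂h/∂x = +0.01585
Back-substitute: b = ∂h/∂y = +0.01102.
Head at (375, 70) = 463.97 + (+0.01585)·(310) + (+0.01102)·(-105) = 467.73 ft.
That is higher than the 465.41 ft at B, so the point is upgradient.

upgradient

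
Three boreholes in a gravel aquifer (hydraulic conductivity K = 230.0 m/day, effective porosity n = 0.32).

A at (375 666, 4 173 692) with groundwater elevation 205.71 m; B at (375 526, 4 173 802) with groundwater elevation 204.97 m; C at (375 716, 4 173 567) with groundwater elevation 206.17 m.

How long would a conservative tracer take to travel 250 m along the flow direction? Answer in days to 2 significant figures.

Differences from A: to B (Δx, Δy, Δh) = (-140, 110, -0.74); to C = (50, -125, +0.46).
Solve a·Δx + b·Δy = Δh: det = (-140)·(-125) − 50·110 = 12000.
∂h/∂x = [(-0.74)·(-125) − (+0.46)·110] / 12000 = +0.003492
∂h/∂y = [(-140)·(+0.46) − 50·(-0.74)] / 12000 = -0.002283
|∇h| = √(0.003492² + -0.002283²) = 0.004172
Seepage velocity v = K·i/n = 230.0 × 0.004172 / 0.32 = 2.999 m/day.
t = 250 / 2.999 = 83.36 days.

83 days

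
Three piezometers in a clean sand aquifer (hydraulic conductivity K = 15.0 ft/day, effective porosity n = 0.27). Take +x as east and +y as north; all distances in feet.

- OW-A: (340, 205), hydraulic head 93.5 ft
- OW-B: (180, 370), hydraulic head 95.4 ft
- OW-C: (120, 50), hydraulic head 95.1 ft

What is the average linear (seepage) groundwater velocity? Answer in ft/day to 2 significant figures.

With h = a·x + b·y + c and OW-A as origin, the differences give:
  (-160)·a + 165·b = +1.9
  (-220)·a + (-155)·b = +1.6
Eliminate b (×(-155) and ×165, subtract): 61100·a = -558.50 → a = ∂h/∂x = -0.009141
Back-substitute: b = ∂h/∂y = +0.002651.
|∇h| = √(-0.009141² + 0.002651²) = 0.009518
Seepage velocity v = K·i/n = 15.0 × 0.009518 / 0.27 = 0.5288 ft/day.

0.53 ft/day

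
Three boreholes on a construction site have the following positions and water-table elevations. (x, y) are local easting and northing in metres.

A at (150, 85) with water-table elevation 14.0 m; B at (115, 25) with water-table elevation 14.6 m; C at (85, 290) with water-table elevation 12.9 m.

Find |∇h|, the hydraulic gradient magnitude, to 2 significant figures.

0.0087

Taking A as reference: B−A = (-35, -60, +0.6); C−A = (-65, 205, -1.1).
Solve a·Δx + b·Δy = Δh: det = (-35)·205 − (-65)·(-60) = -11075.
∂h/∂x = [(+0.6)·205 − (-1.1)·(-60)] / -11075 = -0.005147
∂h/∂y = [(-35)·(-1.1) − (-65)·(+0.6)] / -11075 = -0.006998
|∇h| = √(-0.005147² + -0.006998²) = 0.008687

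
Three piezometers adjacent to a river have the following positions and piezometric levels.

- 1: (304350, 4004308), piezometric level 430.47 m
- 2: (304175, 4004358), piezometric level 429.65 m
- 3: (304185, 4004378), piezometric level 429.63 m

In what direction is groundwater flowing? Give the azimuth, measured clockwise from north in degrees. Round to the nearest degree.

With h = a·x + b·y + c and 1 as origin, the differences give:
  (-175)·a + 50·b = -0.82
  (-165)·a + 70·b = -0.84
Eliminate b (×70 and ×50, subtract): -4000·a = -15.400 → a = ∂h/∂x = +0.003850
Back-substitute: b = ∂h/∂y = -0.002925.
Flow direction (−∇h) has components (-0.003850 E, +0.002925 N).
Azimuth = atan2(E, N) = atan2(-0.003850, +0.002925) = 307.2° ≈ 307°.

307°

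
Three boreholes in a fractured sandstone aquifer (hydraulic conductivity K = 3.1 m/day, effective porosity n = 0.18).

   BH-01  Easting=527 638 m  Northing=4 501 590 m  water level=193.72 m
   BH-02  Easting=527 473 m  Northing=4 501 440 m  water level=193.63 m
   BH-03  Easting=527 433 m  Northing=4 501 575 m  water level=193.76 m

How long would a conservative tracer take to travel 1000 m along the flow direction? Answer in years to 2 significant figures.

With h = a·x + b·y + c and BH-01 as origin, the differences give:
  (-165)·a + (-150)·b = -0.09
  (-205)·a + (-15)·b = +0.04
Eliminate b (×(-15) and ×(-150), subtract): -28275·a = 7.350 → a = ∂h/∂x = -0.0002599
Back-substitute: b = ∂h/∂y = +0.0008859.
|∇h| = √(-0.0002599² + 0.0008859²) = 0.0009232
Seepage velocity v = K·i/n = 3.1 × 0.0009232 / 0.18 = 0.0159 m/day.
t = 1000 / 0.0159 = 6.289e+04 days = 172 years.

170 years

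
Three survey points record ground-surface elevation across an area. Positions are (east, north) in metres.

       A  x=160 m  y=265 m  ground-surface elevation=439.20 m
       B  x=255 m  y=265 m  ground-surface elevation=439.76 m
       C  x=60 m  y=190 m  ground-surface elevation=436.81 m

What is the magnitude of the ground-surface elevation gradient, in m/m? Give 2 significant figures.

Differences from A: to B (Δx, Δy, Δh) = (95, 0, +0.56); to C = (-100, -75, -2.39).
Determinant of the coordinate differences = 95·(-75) − (-100)·0 = -7125.
∂z/∂x = [(+0.56)·(-75) − (-2.39)·0] / -7125 = +0.005895
∂z/∂y = [95·(-2.39) − (-100)·(+0.56)] / -7125 = +0.02401
|∇f| = √(0.005895² + 0.02401²) = 0.02472 m/m

0.025 m/m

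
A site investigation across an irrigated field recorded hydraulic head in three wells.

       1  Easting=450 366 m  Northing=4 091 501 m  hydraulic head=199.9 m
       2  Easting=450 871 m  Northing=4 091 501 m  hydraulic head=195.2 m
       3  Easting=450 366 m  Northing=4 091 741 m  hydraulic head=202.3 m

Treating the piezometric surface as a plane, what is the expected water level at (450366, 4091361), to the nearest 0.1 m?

∂h/∂x = (195.2 − 199.9) / (450871 − 450366) = -0.009307
∂h/∂y = (202.3 − 199.9) / (4091741 − 4091501) = +0.01000
h(450366, 4091361) = 199.9 + (-0.009307)·(0) + (+0.01000)·(-140) = 199.9 -0.000 -1.400 = 198.500 m.

198.5 m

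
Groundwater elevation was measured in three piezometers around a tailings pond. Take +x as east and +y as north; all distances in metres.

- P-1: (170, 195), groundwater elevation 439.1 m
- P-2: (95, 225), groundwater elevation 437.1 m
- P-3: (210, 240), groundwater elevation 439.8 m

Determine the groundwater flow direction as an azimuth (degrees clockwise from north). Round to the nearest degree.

284°

Taking P-1 as reference: P-2−P-1 = (-75, 30, -2.0); P-3−P-1 = (40, 45, +0.7).
Solve a·Δx + b·Δy = Δh: det = (-75)·45 − 40·30 = -4575.
∂h/∂x = [(-2.0)·45 − (+0.7)·30] / -4575 = +0.02426
∂h/∂y = [(-75)·(+0.7) − 40·(-2.0)] / -4575 = -0.006011
Flow direction (−∇h) has components (-0.02426 E, +0.006011 N).
Azimuth = atan2(E, N) = atan2(-0.02426, +0.006011) = 283.9° ≈ 284°.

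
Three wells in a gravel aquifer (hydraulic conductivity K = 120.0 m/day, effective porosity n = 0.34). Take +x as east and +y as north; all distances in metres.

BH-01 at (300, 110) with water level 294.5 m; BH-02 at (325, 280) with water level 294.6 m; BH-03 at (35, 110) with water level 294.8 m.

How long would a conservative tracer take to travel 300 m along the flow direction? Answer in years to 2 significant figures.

1.7 years

Differences from BH-01: to BH-02 (Δx, Δy, Δh) = (25, 170, +0.1); to BH-03 = (-265, 0, +0.3).
Determinant of the coordinate differences = 25·0 − (-265)·170 = 45050.
∂h/∂x = [(+0.1)·0 − (+0.3)·170] / 45050 = -0.001132
∂h/∂y = [25·(+0.3) − (-265)·(+0.1)] / 45050 = +0.0007547
|∇h| = √(-0.001132² + 0.0007547²) = 0.001361
Seepage velocity v = K·i/n = 120.0 × 0.001361 / 0.34 = 0.4804 m/day.
t = 300 / 0.4804 = 624.5 days = 1.71 years.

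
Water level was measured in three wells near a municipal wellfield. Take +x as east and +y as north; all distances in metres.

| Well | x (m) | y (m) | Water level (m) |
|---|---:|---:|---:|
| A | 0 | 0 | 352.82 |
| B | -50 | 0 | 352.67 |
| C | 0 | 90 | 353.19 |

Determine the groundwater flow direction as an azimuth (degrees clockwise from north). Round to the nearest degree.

216°

∂h/∂x = (352.67 − 352.82) / (-50 − 0) = +0.003000
∂h/∂y = (353.19 − 352.82) / (90 − 0) = +0.004111
Flow direction (−∇h) has components (-0.003000 E, -0.004111 N).
Azimuth = atan2(E, N) = atan2(-0.003000, -0.004111) = 216.1° ≈ 216°.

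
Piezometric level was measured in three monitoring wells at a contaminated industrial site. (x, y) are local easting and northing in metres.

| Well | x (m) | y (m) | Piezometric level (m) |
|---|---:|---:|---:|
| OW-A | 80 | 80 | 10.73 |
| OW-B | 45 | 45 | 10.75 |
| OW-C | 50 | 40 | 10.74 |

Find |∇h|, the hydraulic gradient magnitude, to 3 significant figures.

Differences from OW-A: to OW-B (Δx, Δy, Δh) = (-35, -35, +0.02); to OW-C = (-30, -40, +0.01).
Determinant of the coordinate differences = (-35)·(-40) − (-30)·(-35) = 350.
∂h/∂x = [(+0.02)·(-40) − (+0.01)·(-35)] / 350 = -0.001286
∂h/∂y = [(-35)·(+0.01) − (-30)·(+0.02)] / 350 = +0.0007143
|∇h| = √(-0.001286² + 0.0007143²) = 0.001471

0.00147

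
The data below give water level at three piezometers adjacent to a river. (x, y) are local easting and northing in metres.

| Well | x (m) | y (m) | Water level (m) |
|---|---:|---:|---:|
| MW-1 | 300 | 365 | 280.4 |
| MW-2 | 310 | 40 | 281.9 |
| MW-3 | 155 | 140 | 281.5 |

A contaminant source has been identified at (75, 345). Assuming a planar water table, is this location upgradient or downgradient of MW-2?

downgradient

Taking MW-1 as reference: MW-2−MW-1 = (10, -325, +1.5); MW-3−MW-1 = (-145, -225, +1.1).
Solve a·Δx + b·Δy = Δh: det = 10·(-225) − (-145)·(-325) = -49375.
∂h/∂x = [(+1.5)·(-225) − (+1.1)·(-325)] / -49375 = -0.0004051
∂h/∂y = [10·(+1.1) − (-145)·(+1.5)] / -49375 = -0.004628
Head at (75, 345) = 280.4 + (-0.0004051)·(-225) + (-0.004628)·(-20) = 280.58 m.
That is lower than the 281.9 m at MW-2, so the point is downgradient.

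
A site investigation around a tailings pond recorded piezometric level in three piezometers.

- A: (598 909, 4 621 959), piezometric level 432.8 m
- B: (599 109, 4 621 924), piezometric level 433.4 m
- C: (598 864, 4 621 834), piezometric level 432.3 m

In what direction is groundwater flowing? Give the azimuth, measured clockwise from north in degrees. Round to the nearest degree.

Taking A as reference: B−A = (200, -35, +0.6); C−A = (-45, -125, -0.5).
Solve a·Δx + b·Δy = Δh: det = 200·(-125) − (-45)·(-35) = -26575.
∂h/∂x = [(+0.6)·(-125) − (-0.5)·(-35)] / -26575 = +0.003481
∂h/∂y = [200·(-0.5) − (-45)·(+0.6)] / -26575 = +0.002747
Flow direction (−∇h) has components (-0.003481 E, -0.002747 N).
Azimuth = atan2(E, N) = atan2(-0.003481, -0.002747) = 231.7° ≈ 232°.

232°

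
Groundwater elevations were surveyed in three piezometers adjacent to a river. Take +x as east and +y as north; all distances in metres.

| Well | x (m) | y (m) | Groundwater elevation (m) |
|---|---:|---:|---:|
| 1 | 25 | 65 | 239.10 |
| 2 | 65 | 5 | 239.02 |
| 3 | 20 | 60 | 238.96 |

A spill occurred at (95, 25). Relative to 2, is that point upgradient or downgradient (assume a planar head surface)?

Differences from 1: to 2 (Δx, Δy, Δh) = (40, -60, -0.08); to 3 = (-5, -5, -0.14).
Solve a·Δx + b·Δy = Δh: det = 40·(-5) − (-5)·(-60) = -500.
∂h/∂x = [(-0.08)·(-5) − (-0.14)·(-60)] / -500 = +0.01600
∂h/∂y = [40·(-0.14) − (-5)·(-0.08)] / -500 = +0.01200
Head at (95, 25) = 239.10 + (+0.01600)·(70) + (+0.01200)·(-40) = 239.74 m.
That is higher than the 239.02 m at 2, so the point is upgradient.

upgradient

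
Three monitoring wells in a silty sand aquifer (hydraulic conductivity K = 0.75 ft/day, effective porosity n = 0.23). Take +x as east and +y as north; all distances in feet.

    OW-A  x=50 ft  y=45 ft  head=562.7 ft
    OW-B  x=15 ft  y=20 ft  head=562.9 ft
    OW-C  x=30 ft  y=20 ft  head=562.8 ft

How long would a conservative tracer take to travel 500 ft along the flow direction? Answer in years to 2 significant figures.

With h = a·x + b·y + c and OW-A as origin, the differences give:
  (-35)·a + (-25)·b = +0.2
  (-20)·a + (-25)·b = +0.1
Eliminate b (×(-25) and ×(-25), subtract): 375·a = -2.50 → a = ∂h/∂x = -0.006667
Back-substitute: b = ∂h/∂y = +0.001333.
|∇h| = √(-0.006667² + 0.001333²) = 0.006799
Seepage velocity v = K·i/n = 0.75 × 0.006799 / 0.23 = 0.02217 ft/day.
t = 500 / 0.02217 = 2.255e+04 days = 61.7 years.

62 years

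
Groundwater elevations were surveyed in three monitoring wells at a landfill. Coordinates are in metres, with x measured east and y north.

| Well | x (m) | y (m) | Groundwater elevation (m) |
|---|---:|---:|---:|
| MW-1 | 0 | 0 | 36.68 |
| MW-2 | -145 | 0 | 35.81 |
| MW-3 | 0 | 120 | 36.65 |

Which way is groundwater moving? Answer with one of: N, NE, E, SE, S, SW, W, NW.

W

∂h/∂x = (35.81 − 36.68) / (-145 − 0) = +0.006000
∂h/∂y = (36.65 − 36.68) / (120 − 0) = -0.0002500
Flow = −∇h = (-0.006000 east, +0.0002500 north), which points west.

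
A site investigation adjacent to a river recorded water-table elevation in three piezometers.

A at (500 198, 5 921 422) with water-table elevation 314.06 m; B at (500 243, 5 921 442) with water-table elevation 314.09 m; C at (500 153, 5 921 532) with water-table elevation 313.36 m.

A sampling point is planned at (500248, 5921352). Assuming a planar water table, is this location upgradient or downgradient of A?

upgradient

Taking A as reference: B−A = (45, 20, +0.03); C−A = (-45, 110, -0.70).
Determinant of the coordinate differences = 45·110 − (-45)·20 = 5850.
∂h/∂x = [(+0.03)·110 − (-0.70)·20] / 5850 = +0.002957
∂h/∂y = [45·(-0.70) − (-45)·(+0.03)] / 5850 = -0.005154
Head at (500248, 5921352) = 314.06 + (+0.002957)·(50) + (-0.005154)·(-70) = 314.57 m.
That is higher than the 314.06 m at A, so the point is upgradient.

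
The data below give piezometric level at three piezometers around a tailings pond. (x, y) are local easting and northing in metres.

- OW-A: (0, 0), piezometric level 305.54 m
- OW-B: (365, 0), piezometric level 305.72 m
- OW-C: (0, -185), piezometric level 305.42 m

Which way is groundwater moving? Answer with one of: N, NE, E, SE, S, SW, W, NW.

SW

∂h/∂x = (305.72 − 305.54) / (365 − 0) = +0.0004932
∂h/∂y = (305.42 − 305.54) / (-185 − 0) = +0.0006486
Flow = −∇h = (-0.0004932 east, -0.0006486 north), which points southwest.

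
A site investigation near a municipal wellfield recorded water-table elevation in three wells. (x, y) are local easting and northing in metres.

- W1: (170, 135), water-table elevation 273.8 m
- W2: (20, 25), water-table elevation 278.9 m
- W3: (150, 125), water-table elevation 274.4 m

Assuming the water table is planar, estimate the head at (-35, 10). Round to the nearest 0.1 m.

280.3 m

With h = a·x + b·y + c and W1 as origin, the differences give:
  (-150)·a + (-110)·b = +5.1
  (-20)·a + (-10)·b = +0.6
Eliminate b (×(-10) and ×(-110), subtract): -700·a = 15.00 → a = ∂h/∂x = -0.02143
Back-substitute: b = ∂h/∂y = -0.01714.
h(-35, 10) = 273.8 + (-0.02143)·(-205) + (-0.01714)·(-125) = 273.8 +4.393 +2.143 = 280.336 m.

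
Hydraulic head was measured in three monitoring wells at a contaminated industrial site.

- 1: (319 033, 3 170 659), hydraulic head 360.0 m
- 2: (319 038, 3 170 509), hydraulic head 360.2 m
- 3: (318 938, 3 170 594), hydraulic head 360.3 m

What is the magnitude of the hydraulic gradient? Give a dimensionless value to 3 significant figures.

0.00261

Taking 1 as reference: 2−1 = (5, -150, +0.2); 3−1 = (-95, -65, +0.3).
Determinant of the coordinate differences = 5·(-65) − (-95)·(-150) = -14575.
∂h/∂x = [(+0.2)·(-65) − (+0.3)·(-150)] / -14575 = -0.002196
∂h/∂y = [5·(+0.3) − (-95)·(+0.2)] / -14575 = -0.001407
|∇h| = √(-0.002196² + -0.001407²) = 0.002608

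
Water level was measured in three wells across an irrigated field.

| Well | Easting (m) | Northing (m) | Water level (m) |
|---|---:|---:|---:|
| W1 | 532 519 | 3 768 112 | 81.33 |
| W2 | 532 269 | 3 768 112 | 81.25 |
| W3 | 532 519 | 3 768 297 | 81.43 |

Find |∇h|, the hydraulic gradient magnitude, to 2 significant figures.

0.00063

∂h/∂x = (81.25 − 81.33) / (532269 − 532519) = +0.0003200
∂h/∂y = (81.43 − 81.33) / (3768297 − 3768112) = +0.0005405
|∇h| = √(0.0003200² + 0.0005405²) = 0.0006281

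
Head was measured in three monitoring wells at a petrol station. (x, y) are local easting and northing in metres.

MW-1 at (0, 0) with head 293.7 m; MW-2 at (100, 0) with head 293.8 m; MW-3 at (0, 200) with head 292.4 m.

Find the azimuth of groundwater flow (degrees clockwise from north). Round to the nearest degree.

351°

∂h/∂x = (293.8 − 293.7) / (100 − 0) = +0.001000
∂h/∂y = (292.4 − 293.7) / (200 − 0) = -0.006500
Flow direction (−∇h) has components (-0.001000 E, +0.006500 N).
Azimuth = atan2(E, N) = atan2(-0.001000, +0.006500) = 351.3° ≈ 351°.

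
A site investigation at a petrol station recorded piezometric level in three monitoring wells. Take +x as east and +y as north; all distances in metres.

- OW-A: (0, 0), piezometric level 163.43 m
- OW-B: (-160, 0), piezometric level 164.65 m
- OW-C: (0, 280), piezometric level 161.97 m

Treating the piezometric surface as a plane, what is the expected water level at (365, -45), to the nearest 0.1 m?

160.9 m

∂h/∂x = (164.65 − 163.43) / (-160 − 0) = -0.007625
∂h/∂y = (161.97 − 163.43) / (280 − 0) = -0.005214
h(365, -45) = 163.43 + (-0.007625)·(365) + (-0.005214)·(-45) = 163.43 -2.783 +0.235 = 160.882 m.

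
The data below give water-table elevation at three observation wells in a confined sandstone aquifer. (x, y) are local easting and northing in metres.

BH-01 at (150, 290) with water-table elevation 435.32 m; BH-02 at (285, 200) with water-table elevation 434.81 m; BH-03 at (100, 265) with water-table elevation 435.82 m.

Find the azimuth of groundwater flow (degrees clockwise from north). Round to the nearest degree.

Three-point gradient (reference BH-01): Δ to BH-02 = (135, -90, -0.51), Δ to BH-03 = (-50, -25, +0.50).
∂h/∂x = -0.007333, ∂h/∂y = -0.005333 (det = -7875).
Flow direction (−∇h) has components (+0.007333 E, +0.005333 N).
Azimuth = atan2(E, N) = atan2(+0.007333, +0.005333) = 54.0° ≈ 054°.

054°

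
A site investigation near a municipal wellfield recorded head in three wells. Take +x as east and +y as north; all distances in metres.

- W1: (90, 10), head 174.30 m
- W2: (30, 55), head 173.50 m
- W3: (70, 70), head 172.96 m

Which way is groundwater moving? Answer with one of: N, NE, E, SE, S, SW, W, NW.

N

Differences from W1: to W2 (Δx, Δy, Δh) = (-60, 45, -0.80); to W3 = (-20, 60, -1.34).
Solve a·Δx + b·Δy = Δh: det = (-60)·60 − (-20)·45 = -2700.
∂h/∂x = [(-0.80)·60 − (-1.34)·45] / -2700 = -0.004556
∂h/∂y = [(-60)·(-1.34) − (-20)·(-0.80)] / -2700 = -0.02385
Flow = −∇h = (+0.004556 east, +0.02385 north), which points north.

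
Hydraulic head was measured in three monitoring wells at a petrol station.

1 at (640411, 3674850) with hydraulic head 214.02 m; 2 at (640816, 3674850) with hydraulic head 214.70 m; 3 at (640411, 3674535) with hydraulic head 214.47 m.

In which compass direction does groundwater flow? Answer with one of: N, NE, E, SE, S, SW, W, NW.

∂h/∂x = (214.70 − 214.02) / (640816 − 640411) = +0.001679
∂h/∂y = (214.47 − 214.02) / (3674535 − 3674850) = -0.001429
Flow = −∇h = (-0.001679 east, +0.001429 north), which points northwest.

NW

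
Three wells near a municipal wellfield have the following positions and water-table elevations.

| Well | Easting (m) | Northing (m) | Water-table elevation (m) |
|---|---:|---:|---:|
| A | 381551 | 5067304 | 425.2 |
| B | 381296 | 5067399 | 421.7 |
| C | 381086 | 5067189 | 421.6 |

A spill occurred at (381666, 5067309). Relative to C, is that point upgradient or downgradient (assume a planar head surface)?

upgradient

With h = a·x + b·y + c and A as origin, the differences give:
  (-255)·a + 95·b = -3.5
  (-465)·a + (-115)·b = -3.6
Eliminate b (×(-115) and ×95, subtract): 73500·a = 744.50 → a = ∂h/∂x = +0.01013
Back-substitute: b = ∂h/∂y = -0.009653.
Head at (381666, 5067309) = 425.2 + (+0.01013)·(115) + (-0.009653)·(5) = 426.32 m.
That is higher than the 421.6 m at C, so the point is upgradient.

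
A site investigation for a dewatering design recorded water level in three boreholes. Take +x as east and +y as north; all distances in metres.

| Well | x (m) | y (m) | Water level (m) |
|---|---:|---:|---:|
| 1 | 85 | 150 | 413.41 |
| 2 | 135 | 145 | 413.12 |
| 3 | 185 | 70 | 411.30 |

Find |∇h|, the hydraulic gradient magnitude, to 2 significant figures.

Taking 1 as reference: 2−1 = (50, -5, -0.29); 3−1 = (100, -80, -2.11).
Determinant of the coordinate differences = 50·(-80) − 100·(-5) = -3500.
∂h/∂x = [(-0.29)·(-80) − (-2.11)·(-5)] / -3500 = -0.003614
∂h/∂y = [50·(-2.11) − 100·(-0.29)] / -3500 = +0.02186
|∇h| = √(-0.003614² + 0.02186²) = 0.02216

0.022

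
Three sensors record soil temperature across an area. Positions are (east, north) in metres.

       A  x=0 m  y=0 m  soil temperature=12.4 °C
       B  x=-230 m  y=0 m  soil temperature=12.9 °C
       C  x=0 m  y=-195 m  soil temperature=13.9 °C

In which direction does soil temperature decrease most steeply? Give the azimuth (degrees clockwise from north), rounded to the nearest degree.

016°

∂T/∂x = (12.9 − 12.4) / (-230 − 0) = -0.002174
∂T/∂y = (13.9 − 12.4) / (-195 − 0) = -0.007692
Steepest decrease is along −∇f: components (+0.002174 E, +0.007692 N).
Azimuth = atan2(+0.002174, +0.007692) = 15.8° ≈ 016°.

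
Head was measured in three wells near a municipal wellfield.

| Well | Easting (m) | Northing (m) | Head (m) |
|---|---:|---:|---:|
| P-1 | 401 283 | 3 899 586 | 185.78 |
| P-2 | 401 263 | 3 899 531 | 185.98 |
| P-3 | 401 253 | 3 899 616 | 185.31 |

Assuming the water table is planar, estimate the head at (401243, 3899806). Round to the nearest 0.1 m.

183.9 m

Differences from P-1: to P-2 (Δx, Δy, Δh) = (-20, -55, +0.20); to P-3 = (-30, 30, -0.47).
Solve a·Δx + b·Δy = Δh: det = (-20)·30 − (-30)·(-55) = -2250.
∂h/∂x = [(+0.20)·30 − (-0.47)·(-55)] / -2250 = +0.008822
∂h/∂y = [(-20)·(-0.47) − (-30)·(+0.20)] / -2250 = -0.006844
h(401243, 3899806) = 185.78 + (+0.008822)·(-40) + (-0.006844)·(220) = 185.78 -0.353 -1.506 = 183.921 m.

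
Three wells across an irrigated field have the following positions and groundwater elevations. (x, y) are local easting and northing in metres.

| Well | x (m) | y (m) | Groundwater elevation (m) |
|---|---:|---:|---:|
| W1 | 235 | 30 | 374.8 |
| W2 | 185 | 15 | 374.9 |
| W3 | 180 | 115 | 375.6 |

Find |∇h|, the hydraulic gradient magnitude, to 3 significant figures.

Differences from W1: to W2 (Δx, Δy, Δh) = (-50, -15, +0.1); to W3 = (-55, 85, +0.8).
Determinant of the coordinate differences = (-50)·85 − (-55)·(-15) = -5075.
∂h/∂x = [(+0.1)·85 − (+0.8)·(-15)] / -5075 = -0.004039
∂h/∂y = [(-50)·(+0.8) − (-55)·(+0.1)] / -5075 = +0.006798
|∇h| = √(-0.004039² + 0.006798²) = 0.007907

0.00791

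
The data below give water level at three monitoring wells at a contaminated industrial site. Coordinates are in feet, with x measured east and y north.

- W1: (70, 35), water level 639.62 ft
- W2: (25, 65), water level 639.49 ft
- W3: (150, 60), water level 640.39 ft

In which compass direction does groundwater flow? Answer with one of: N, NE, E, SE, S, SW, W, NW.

With h = a·x + b·y + c and W1 as origin, the differences give:
  (-45)·a + 30·b = -0.13
  80·a + 25·b = +0.77
Eliminate b (×25 and ×30, subtract): -3525·a = -26.350 → a = ∂h/∂x = +0.007475
Back-substitute: b = ∂h/∂y = +0.006879.
Flow = −∇h = (-0.007475 east, -0.006879 north), which points southwest.

SW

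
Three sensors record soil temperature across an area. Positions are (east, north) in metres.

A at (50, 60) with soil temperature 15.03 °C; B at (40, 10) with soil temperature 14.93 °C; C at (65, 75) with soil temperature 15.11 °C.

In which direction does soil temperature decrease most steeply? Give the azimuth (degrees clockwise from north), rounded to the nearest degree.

Taking A as reference: B−A = (-10, -50, -0.10); C−A = (15, 15, +0.08).
Determinant of the coordinate differences = (-10)·15 − 15·(-50) = 600.
∂T/∂x = [(-0.10)·15 − (+0.08)·(-50)] / 600 = +0.004167
∂T/∂y = [(-10)·(+0.08) − 15·(-0.10)] / 600 = +0.001167
Steepest decrease is along −∇f: components (-0.004167 E, -0.001167 N).
Azimuth = atan2(-0.004167, -0.001167) = 254.4° ≈ 254°.

254°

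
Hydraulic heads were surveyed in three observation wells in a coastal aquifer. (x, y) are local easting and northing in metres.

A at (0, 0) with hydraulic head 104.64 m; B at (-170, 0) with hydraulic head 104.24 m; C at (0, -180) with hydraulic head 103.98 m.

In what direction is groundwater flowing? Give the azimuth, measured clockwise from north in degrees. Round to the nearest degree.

213°

∂h/∂x = (104.24 − 104.64) / (-170 − 0) = +0.002353
∂h/∂y = (103.98 − 104.64) / (-180 − 0) = +0.003667
Flow direction (−∇h) has components (-0.002353 E, -0.003667 N).
Azimuth = atan2(E, N) = atan2(-0.002353, -0.003667) = 212.7° ≈ 213°.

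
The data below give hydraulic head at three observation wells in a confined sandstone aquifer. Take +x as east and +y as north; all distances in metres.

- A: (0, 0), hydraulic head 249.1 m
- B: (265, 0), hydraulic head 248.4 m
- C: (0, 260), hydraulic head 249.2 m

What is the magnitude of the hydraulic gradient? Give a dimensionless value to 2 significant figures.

∂h/∂x = (248.4 − 249.1) / (265 − 0) = -0.002642
∂h/∂y = (249.2 − 249.1) / (260 − 0) = +0.0003846
|∇h| = √(-0.002642² + 0.0003846²) = 0.00267

0.0027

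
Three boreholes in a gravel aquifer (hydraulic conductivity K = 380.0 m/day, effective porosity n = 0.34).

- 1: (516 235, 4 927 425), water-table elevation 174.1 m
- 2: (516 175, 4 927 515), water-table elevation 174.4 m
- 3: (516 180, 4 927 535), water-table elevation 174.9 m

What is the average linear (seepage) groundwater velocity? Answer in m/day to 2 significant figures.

Taking 1 as reference: 2−1 = (-60, 90, +0.3); 3−1 = (-55, 110, +0.8).
Determinant of the coordinate differences = (-60)·110 − (-55)·90 = -1650.
∂h/∂x = [(+0.3)·110 − (+0.8)·90] / -1650 = +0.02364
∂h/∂y = [(-60)·(+0.8) − (-55)·(+0.3)] / -1650 = +0.01909
|∇h| = √(0.02364² + 0.01909²) = 0.03039
Seepage velocity v = K·i/n = 380.0 × 0.03039 / 0.34 = 33.97 m/day.

34 m/day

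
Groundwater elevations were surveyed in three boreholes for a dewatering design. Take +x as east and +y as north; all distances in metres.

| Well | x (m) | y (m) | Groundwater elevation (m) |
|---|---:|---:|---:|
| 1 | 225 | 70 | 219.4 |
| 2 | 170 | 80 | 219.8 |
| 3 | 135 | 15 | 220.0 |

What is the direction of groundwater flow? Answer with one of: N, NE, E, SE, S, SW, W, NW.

Differences from 1: to 2 (Δx, Δy, Δh) = (-55, 10, +0.4); to 3 = (-90, -55, +0.6).
Solve a·Δx + b·Δy = Δh: det = (-55)·(-55) − (-90)·10 = 3925.
∂h/∂x = [(+0.4)·(-55) − (+0.6)·10] / 3925 = -0.007134
∂h/∂y = [(-55)·(+0.6) − (-90)·(+0.4)] / 3925 = +0.0007643
Flow = −∇h = (+0.007134 east, -0.0007643 north), which points east.

E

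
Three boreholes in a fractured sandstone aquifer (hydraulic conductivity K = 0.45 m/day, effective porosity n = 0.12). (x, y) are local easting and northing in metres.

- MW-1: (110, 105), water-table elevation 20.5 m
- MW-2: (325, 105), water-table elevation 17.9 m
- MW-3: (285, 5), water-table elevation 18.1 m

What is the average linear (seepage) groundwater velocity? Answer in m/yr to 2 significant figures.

With h = a·x + b·y + c and MW-1 as origin, the differences give:
  215·a + 0·b = -2.6
  175·a + (-100)·b = -2.4
Eliminate b (×(-100) and ×0, subtract): -21500·a = 260.00 → a = ∂h/∂x = -0.01209
Back-substitute: b = ∂h/∂y = +0.002837.
|∇h| = √(-0.01209² + 0.002837²) = 0.01242
Seepage velocity v = K·i/n = 0.45 × 0.01242 / 0.12 = 0.04658 m/day = 17.01 m/yr.

17 m/yr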